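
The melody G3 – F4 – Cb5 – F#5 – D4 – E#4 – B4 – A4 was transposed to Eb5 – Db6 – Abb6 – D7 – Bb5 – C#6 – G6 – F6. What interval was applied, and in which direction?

up a minor thirteenth

From G3 to Eb5 is 13 letter names — a thirteenth of some quality.
G3 to Eb5 is 20 semitones, which makes it a minor thirteenth; the second version is higher, so the direction is up.
Checking another pair — A4 → F6 — gives the same interval.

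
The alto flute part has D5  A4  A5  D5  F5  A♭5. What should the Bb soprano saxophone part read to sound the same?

B4 F#4 F#5 B4 D5 F5

First find concert pitch: the alto flute sounds a perfect fourth below written, so D5 A4 A5 D5 F5 A♭5 sounds A4 E4 E5 A4 C5 Eb5.
Then write for Bb soprano saxophone: it sounds a major second below written, so the part must be a major second above concert.
A4 → B4
E4 → F#4
E5 → F#5
A4 → B4
C5 → D5
Eb5 → F5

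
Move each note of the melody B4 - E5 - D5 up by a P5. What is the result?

F#5 B5 A5

B4 gives F#5
E5 gives B5
D5 gives A5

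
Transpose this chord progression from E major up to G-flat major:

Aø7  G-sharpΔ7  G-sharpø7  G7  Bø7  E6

E major up to G-flat major is a diminished third; each chord root moves by that interval while the quality stays the same.
Aø7: root A up a diminished third → Cb, giving Cbø7.
G-sharpΔ7: root G-sharp up a diminished third → Bb, giving BbΔ7.
G-sharpø7: root G-sharp up a diminished third → Bb, giving Bbø7.
G7: root G up a diminished third → Bbb, giving Bbb7.
Bø7: root B up a diminished third → Db, giving Dbø7.
E6: root E up a diminished third → Gb, giving Gb6.

Cbø7 BbΔ7 Bbø7 Bbb7 Dbø7 Gb6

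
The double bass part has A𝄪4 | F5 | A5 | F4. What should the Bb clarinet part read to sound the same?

B##3 G4 B4 G3

First find concert pitch: the double bass sounds a perfect octave below written, so A𝄪4 F5 A5 F4 sounds A##3 F4 A4 F3.
Then write for Bb clarinet: it sounds a major second below written, so the part must be a major second above concert.
A##3 → B##3
F4 → G4
A4 → B4
F3 → G3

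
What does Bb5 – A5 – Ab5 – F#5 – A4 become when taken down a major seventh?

Cb5 Bb4 Bbb4 G4 Bb3

Bb5 -> Cb5
A5 -> Bb4
Ab5 -> Bbb4
F#5 -> G4
A4 -> Bb3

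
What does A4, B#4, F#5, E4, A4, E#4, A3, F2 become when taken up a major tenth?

A4 becomes C#6
B#4 becomes D##6
F#5 becomes A#6
E4 becomes G#5
A4 becomes C#6
E#4 becomes G##5
A3 becomes C#5
F2 becomes A3

C#6 D##6 A#6 G#5 C#6 G##5 C#5 A3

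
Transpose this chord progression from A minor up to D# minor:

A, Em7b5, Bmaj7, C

D# A#m7b5 E#maj7 F#

A minor up to D# minor is an augmented fourth; each chord root moves by that interval while the quality stays the same.
A: root A up an augmented fourth → D#, giving D#.
Em7b5: root E up an augmented fourth → A#, giving A#m7b5.
Bmaj7: root B up an augmented fourth → E#, giving E#maj7.
C: root C up an augmented fourth → F#, giving F#.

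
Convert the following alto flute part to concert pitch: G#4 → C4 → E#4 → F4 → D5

Written C4 on the alto flute sounds as G3, a perfect fourth lower; apply that shift to every note.
G#4 becomes D#4
C4 becomes G3
E#4 becomes B#3
F4 becomes C4
D5 becomes A4

D#4 G3 B#3 C4 A4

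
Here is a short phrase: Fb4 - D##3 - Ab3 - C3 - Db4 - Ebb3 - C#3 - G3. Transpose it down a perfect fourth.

Cb4 A##2 Eb3 G2 Ab3 Bbb2 G#2 D3

Fb4: a fourth down reaches C, and 5 semitones makes it Cb4.
A perfect fourth down from D##3 gives A##2.
A perfect fourth down from Ab3 gives Eb3.
A perfect fourth down from C3 gives G2.
Db4 down a perfect fourth is Ab3.
Ebb3: a fourth down reaches B, and 5 semitones makes it Bbb2.
A perfect fourth down from C#3 gives G#2.
G3: a fourth down reaches D, and 5 semitones makes it D3.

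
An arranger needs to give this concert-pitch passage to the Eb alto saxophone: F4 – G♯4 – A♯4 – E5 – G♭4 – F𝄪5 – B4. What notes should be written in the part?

D5 E#5 F##5 C#6 Eb5 D##6 G#5

Written C4 sounds as Eb3 on the Eb alto saxophone, so concert pitches are written a major sixth up.
F4 to D5
G#4 to E#5
A#4 to F##5
E5 to C#6
Gb4 to Eb5
F##5 to D##6
B4 to G#5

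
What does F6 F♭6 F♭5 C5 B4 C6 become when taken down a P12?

Bb4 Bbb4 Bbb3 F3 E3 F4

F6 becomes Bb4
Fb6 becomes Bbb4
Fb5 becomes Bbb3
C5 becomes F3
B4 becomes E3
C6 becomes F4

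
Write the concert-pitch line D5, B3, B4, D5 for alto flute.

G5 E4 E5 G5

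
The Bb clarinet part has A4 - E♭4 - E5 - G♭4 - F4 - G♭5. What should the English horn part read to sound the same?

D5 Ab4 A5 Cb5 Bb4 Cb6

First find concert pitch: the Bb clarinet sounds a major second below written, so A4 E♭4 E5 G♭4 F4 G♭5 sounds G4 Db4 D5 Fb4 Eb4 Fb5.
Then write for English horn: it sounds a perfect fifth below written, so the part must be a perfect fifth above concert.
G4 → D5
Db4 → Ab4
D5 → A5
Fb4 → Cb5
Eb4 → Bb4
Fb5 → Cb6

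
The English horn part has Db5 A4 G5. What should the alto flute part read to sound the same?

Cb5 G4 F5

First find concert pitch: the English horn sounds a perfect fifth below written, so Db5 A4 G5 sounds Gb4 D4 C5.
Then write for alto flute: it sounds a perfect fourth below written, so the part must be a perfect fourth above concert.
Gb4 → Cb5
D4 → G4
C5 → F5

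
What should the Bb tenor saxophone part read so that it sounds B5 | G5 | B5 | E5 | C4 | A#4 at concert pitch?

C#7 A6 C#7 F#6 D5 B#5

The Bb tenor saxophone sounds a major ninth below written, so the written part must be a major ninth above concert — transpose each note up.
B5 -> C#7
G5 -> A6
B5 -> C#7
E5 -> F#6
C4 -> D5
A#4 -> B#5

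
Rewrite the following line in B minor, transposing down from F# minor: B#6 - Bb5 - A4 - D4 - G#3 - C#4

E#6 Eb5 D4 G3 C#3 F#3

F# minor to B minor down is a perfect fifth, so every note moves down by that interval.
B#6 becomes E#6
Bb5 becomes Eb5
A4 becomes D4
D4 becomes G3
G#3 becomes C#3
C#4 becomes F#3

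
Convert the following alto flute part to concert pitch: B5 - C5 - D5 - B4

F#5 G4 A4 F#4

Written C4 on the alto flute sounds as G3, a perfect fourth lower; apply that shift to every note.
B5 → F#5
C5 → G4
D5 → A4
B4 → F#4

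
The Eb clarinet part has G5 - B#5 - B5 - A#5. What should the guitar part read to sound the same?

First find concert pitch: the Eb clarinet sounds a minor third above written, so G5 B#5 B5 A#5 sounds Bb5 D#6 D6 C#6.
Then write for guitar: it sounds a perfect octave below written, so the part must be a perfect octave above concert.
Bb5 → Bb6
D#6 → D#7
D6 → D7
C#6 → C#7

Bb6 D#7 D7 C#7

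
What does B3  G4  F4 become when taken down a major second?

A3 F4 Eb4

B3: a second down reaches A, and 2 semitones makes it A3.
G4 down a major second is F4.
F4: a second down reaches E, and 2 semitones makes it Eb4.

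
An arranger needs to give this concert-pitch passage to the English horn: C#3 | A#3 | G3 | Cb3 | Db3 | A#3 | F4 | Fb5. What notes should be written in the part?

Written C4 sounds as F3 on the English horn, so concert pitches are written a perfect fifth up.
C#3 becomes G#3
A#3 becomes E#4
G3 becomes D4
Cb3 becomes Gb3
Db3 becomes Ab3
A#3 becomes E#4
F4 becomes C5
Fb5 becomes Cb6

G#3 E#4 D4 Gb3 Ab3 E#4 C5 Cb6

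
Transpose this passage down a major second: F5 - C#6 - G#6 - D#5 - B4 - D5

Eb5 B5 F#6 C#5 A4 C5

F5 down a major second is Eb5.
C#6 down a major second is B5.
G#6 down a major second is F#6.
D#5: a second down reaches C, and 2 semitones makes it C#5.
A major second down from B4 gives A4.
D5 down a major second is C5.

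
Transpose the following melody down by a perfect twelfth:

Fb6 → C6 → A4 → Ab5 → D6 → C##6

Bbb4 F4 D3 Db4 G4 F##4

Fb6: a twelfth down reaches B, and 19 semitones makes it Bbb4.
C6: a twelfth down reaches F, and 19 semitones makes it F4.
A4 down a perfect twelfth is D3.
Ab5: a twelfth down reaches D, and 19 semitones makes it Db4.
D6: a twelfth down reaches G, and 19 semitones makes it G4.
C##6 down a perfect twelfth is F##4.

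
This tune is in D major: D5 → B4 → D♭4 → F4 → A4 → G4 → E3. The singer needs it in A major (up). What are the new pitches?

A5 F#5 Ab4 C5 E5 D5 B3

From D up to A is a perfect fifth; apply that to each pitch.
D5 gives A5
B4 gives F#5
Db4 gives Ab4
F4 gives C5
A4 gives E5
G4 gives D5
E3 gives B3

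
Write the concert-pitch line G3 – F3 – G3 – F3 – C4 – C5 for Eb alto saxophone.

E4 D4 E4 D4 A4 A5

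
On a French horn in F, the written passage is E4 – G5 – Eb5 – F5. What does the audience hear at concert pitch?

Written C4 on the French horn in F sounds as F3, a perfect fifth lower; apply that shift to every note.
E4 becomes A3
G5 becomes C5
Eb5 becomes Ab4
F5 becomes Bb4

A3 C5 Ab4 Bb4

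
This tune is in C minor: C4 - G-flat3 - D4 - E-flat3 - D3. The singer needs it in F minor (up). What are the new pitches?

F4 Cb4 G4 Ab3 G3

From C up to F is a perfect fourth; apply that to each pitch.
C4 -> F4
Gb3 -> Cb4
D4 -> G4
Eb3 -> Ab3
D3 -> G3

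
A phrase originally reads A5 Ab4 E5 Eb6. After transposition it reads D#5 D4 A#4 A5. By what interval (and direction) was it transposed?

From A5 to D#5 is 5 letter names — a fifth of some quality.
D#5 to A5 is 6 semitones, which makes it a diminished fifth; the second version is lower, so the direction is down.
Checking another pair — Eb6 → A5 — gives the same interval.

down a diminished fifth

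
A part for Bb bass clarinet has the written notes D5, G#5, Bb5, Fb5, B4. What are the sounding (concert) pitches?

The Bb bass clarinet sounds a major ninth below written, so transpose each written note down a major ninth.
D5 gives C4
G#5 gives F#4
Bb5 gives Ab4
Fb5 gives Ebb4
B4 gives A3

C4 F#4 Ab4 Ebb4 A3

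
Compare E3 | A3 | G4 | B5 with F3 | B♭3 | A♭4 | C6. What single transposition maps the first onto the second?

From E3 to F3 is 2 letter names — a second of some quality.
E3 to F3 is 1 semitone, which makes it a minor second; the second version is higher, so the direction is up.
Checking another pair — B5 → C6 — gives the same interval.

up a minor second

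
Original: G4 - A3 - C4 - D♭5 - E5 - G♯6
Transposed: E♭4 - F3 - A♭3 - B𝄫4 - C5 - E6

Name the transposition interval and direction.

From G4 to Eb4 is 3 letter names — a third of some quality.
Eb4 to G4 is 4 semitones, which makes it a major third; the second version is lower, so the direction is down.
Checking another pair — G#6 → E6 — gives the same interval.

down a major third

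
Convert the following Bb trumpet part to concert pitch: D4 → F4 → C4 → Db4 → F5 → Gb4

The Bb trumpet sounds a major second below written, so transpose each written note down a major second.
D4 -> C4
F4 -> Eb4
C4 -> Bb3
Db4 -> Cb4
F5 -> Eb5
Gb4 -> Fb4

C4 Eb4 Bb3 Cb4 Eb5 Fb4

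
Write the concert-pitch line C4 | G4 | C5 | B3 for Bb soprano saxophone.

D4 A4 D5 C#4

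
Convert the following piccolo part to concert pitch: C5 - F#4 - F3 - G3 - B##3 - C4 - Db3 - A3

C6 F#5 F4 G4 B##4 C5 Db4 A4

Written C4 on the piccolo sounds as C5, a perfect octave higher; apply that shift to every note.
C5 -> C6
F#4 -> F#5
F3 -> F4
G3 -> G4
B##3 -> B##4
C4 -> C5
Db3 -> Db4
A3 -> A4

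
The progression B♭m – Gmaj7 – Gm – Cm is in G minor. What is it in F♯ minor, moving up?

Am F#maj7 F#m Bm

G minor up to F♯ minor is a major seventh; each chord root moves by that interval while the quality stays the same.
B♭m: root B♭ up a major seventh → A, giving Am.
Gmaj7: root G up a major seventh → F#, giving F#maj7.
Gm: root G up a major seventh → F#, giving F#m.
Cm: root C up a major seventh → B, giving Bm.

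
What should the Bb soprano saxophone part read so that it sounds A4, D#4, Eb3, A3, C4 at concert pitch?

B4 E#4 F3 B3 D4

Written C4 sounds as Bb3 on the Bb soprano saxophone, so concert pitches are written a major second up.
A4 -> B4
D#4 -> E#4
Eb3 -> F3
A3 -> B3
C4 -> D4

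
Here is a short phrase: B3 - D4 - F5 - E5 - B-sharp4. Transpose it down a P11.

A perfect eleventh down from B3 gives F#2.
D4 down a perfect eleventh is A2.
F5: an eleventh down reaches C, and 17 semitones makes it C4.
A perfect eleventh down from E5 gives B3.
B#4: an eleventh down reaches F, and 17 semitones makes it F##3.

F#2 A2 C4 B3 F##3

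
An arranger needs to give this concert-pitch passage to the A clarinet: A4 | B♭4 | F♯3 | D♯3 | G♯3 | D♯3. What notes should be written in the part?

The A clarinet sounds a minor third below written, so the written part must be a minor third above concert — transpose each note up.
A4 gives C5
Bb4 gives Db5
F#3 gives A3
D#3 gives F#3
G#3 gives B3
D#3 gives F#3

C5 Db5 A3 F#3 B3 F#3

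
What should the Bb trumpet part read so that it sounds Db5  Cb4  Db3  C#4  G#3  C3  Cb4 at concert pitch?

The Bb trumpet sounds a major second below written, so the written part must be a major second above concert — transpose each note up.
Db5 → Eb5
Cb4 → Db4
Db3 → Eb3
C#4 → D#4
G#3 → A#3
C3 → D3
Cb4 → Db4

Eb5 Db4 Eb3 D#4 A#3 D3 Db4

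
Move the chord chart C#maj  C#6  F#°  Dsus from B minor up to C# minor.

D#maj D#6 G#° Esus

B minor up to C# minor is a major second; each chord root moves by that interval while the quality stays the same.
C#maj: root C# up a major second → D#, giving D#maj.
C#6: root C# up a major second → D#, giving D#6.
F#°: root F# up a major second → G#, giving G#°.
Dsus: root D up a major second → E, giving Esus.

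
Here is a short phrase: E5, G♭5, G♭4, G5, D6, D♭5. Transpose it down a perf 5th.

A perfect fifth down from E5 gives A4.
A perfect fifth down from Gb5 gives Cb5.
Gb4: a fifth down reaches C, and 7 semitones makes it Cb4.
G5 down a perfect fifth is C5.
A perfect fifth down from D6 gives G5.
Db5: a fifth down reaches G, and 7 semitones makes it Gb4.

A4 Cb5 Cb4 C5 G5 Gb4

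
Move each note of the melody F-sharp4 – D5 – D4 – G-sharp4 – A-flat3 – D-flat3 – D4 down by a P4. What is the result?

C#4 A4 A3 D#4 Eb3 Ab2 A3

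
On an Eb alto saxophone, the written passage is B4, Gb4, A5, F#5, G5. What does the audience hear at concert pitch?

The Eb alto saxophone sounds a major sixth below written, so transpose each written note down a major sixth.
B4 → D4
Gb4 → Bbb3
A5 → C5
F#5 → A4
G5 → Bb4

D4 Bbb3 C5 A4 Bb4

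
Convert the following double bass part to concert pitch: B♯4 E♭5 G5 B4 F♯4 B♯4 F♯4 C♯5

B#3 Eb4 G4 B3 F#3 B#3 F#3 C#4

The double bass sounds a perfect octave below written, so transpose each written note down a perfect octave.
B#4 to B#3
Eb5 to Eb4
G5 to G4
B4 to B3
F#4 to F#3
B#4 to B#3
F#4 to F#3
C#5 to C#4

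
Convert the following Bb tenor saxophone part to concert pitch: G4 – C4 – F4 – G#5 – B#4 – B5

Written C4 on the Bb tenor saxophone sounds as Bb2, a major ninth lower; apply that shift to every note.
G4 becomes F3
C4 becomes Bb2
F4 becomes Eb3
G#5 becomes F#4
B#4 becomes A#3
B5 becomes A4

F3 Bb2 Eb3 F#4 A#3 A4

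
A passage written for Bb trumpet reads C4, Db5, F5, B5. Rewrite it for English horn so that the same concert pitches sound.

First find concert pitch: the Bb trumpet sounds a major second below written, so C4 Db5 F5 B5 sounds Bb3 Cb5 Eb5 A5.
Then write for English horn: it sounds a perfect fifth below written, so the part must be a perfect fifth above concert.
Bb3 → F4
Cb5 → Gb5
Eb5 → Bb5
A5 → E6

F4 Gb5 Bb5 E6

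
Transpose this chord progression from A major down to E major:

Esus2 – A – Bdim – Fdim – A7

Bsus2 E F#dim Cdim E7

A major down to E major is a perfect fourth; each chord root moves by that interval while the quality stays the same.
Esus2: root E down a perfect fourth → B, giving Bsus2.
A: root A down a perfect fourth → E, giving E.
Bdim: root B down a perfect fourth → F#, giving F#dim.
Fdim: root F down a perfect fourth → C, giving Cdim.
A7: root A down a perfect fourth → E, giving E7.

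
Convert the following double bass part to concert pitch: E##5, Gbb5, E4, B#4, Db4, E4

E##4 Gbb4 E3 B#3 Db3 E3

The double bass sounds a perfect octave below written, so transpose each written note down a perfect octave.
E##5 to E##4
Gbb5 to Gbb4
E4 to E3
B#4 to B#3
Db4 to Db3
E4 to E3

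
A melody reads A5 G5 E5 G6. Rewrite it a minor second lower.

A5 becomes G#5
G5 becomes F#5
E5 becomes D#5
G6 becomes F#6

G#5 F#5 D#5 F#6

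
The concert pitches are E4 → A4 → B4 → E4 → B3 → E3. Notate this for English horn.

B4 E5 F#5 B4 F#4 B3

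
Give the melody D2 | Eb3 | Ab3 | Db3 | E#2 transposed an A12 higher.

D2 -> A#3
Eb3 -> B4
Ab3 -> E5
Db3 -> A4
E#2 -> B##3

A#3 B4 E5 A4 B##3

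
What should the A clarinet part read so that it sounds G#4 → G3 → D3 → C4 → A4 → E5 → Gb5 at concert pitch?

The A clarinet sounds a minor third below written, so the written part must be a minor third above concert — transpose each note up.
G#4 gives B4
G3 gives Bb3
D3 gives F3
C4 gives Eb4
A4 gives C5
E5 gives G5
Gb5 gives Bbb5

B4 Bb3 F3 Eb4 C5 G5 Bbb5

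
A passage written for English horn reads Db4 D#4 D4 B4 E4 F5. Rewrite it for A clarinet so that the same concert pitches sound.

First find concert pitch: the English horn sounds a perfect fifth below written, so Db4 D#4 D4 B4 E4 F5 sounds Gb3 G#3 G3 E4 A3 Bb4.
Then write for A clarinet: it sounds a minor third below written, so the part must be a minor third above concert.
Gb3 → Bbb3
G#3 → B3
G3 → Bb3
E4 → G4
A3 → C4
Bb4 → Db5

Bbb3 B3 Bb3 G4 C4 Db5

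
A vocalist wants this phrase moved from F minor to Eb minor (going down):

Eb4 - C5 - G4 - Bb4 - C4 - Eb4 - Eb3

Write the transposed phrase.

Db4 Bb4 F4 Ab4 Bb3 Db4 Db3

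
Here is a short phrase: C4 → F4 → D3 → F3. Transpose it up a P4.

F4 Bb4 G3 Bb3

C4 gives F4
F4 gives Bb4
D3 gives G3
F3 gives Bb3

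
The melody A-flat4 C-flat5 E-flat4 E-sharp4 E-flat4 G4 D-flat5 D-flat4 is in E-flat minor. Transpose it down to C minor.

From E-flat down to C is a minor third; apply that to each pitch.
Ab4 becomes F4
Cb5 becomes Ab4
Eb4 becomes C4
E#4 becomes C##4
Eb4 becomes C4
G4 becomes E4
Db5 becomes Bb4
Db4 becomes Bb3

F4 Ab4 C4 C##4 C4 E4 Bb4 Bb3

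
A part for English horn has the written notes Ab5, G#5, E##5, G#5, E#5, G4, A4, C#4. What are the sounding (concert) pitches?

Db5 C#5 A##4 C#5 A#4 C4 D4 F#3

The English horn sounds a perfect fifth below written, so transpose each written note down a perfect fifth.
Ab5 gives Db5
G#5 gives C#5
E##5 gives A##4
G#5 gives C#5
E#5 gives A#4
G4 gives C4
A4 gives D4
C#4 gives F#3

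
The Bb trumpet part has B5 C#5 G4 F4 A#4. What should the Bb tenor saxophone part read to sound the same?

First find concert pitch: the Bb trumpet sounds a major second below written, so B5 C#5 G4 F4 A#4 sounds A5 B4 F4 Eb4 G#4.
Then write for Bb tenor saxophone: it sounds a major ninth below written, so the part must be a major ninth above concert.
A5 → B6
B4 → C#6
F4 → G5
Eb4 → F5
G#4 → A#5

B6 C#6 G5 F5 A#5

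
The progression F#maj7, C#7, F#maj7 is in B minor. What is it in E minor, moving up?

Bmaj7 F#7 Bmaj7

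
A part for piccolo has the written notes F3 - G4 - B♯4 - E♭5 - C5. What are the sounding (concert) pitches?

F4 G5 B#5 Eb6 C6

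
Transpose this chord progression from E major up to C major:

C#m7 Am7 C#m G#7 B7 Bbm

E major up to C major is a minor sixth; each chord root moves by that interval while the quality stays the same.
C#m7: root C# up a minor sixth → A, giving Am7.
Am7: root A up a minor sixth → F, giving Fm7.
C#m: root C# up a minor sixth → A, giving Am.
G#7: root G# up a minor sixth → E, giving E7.
B7: root B up a minor sixth → G, giving G7.
Bbm: root Bb up a minor sixth → Gb, giving Gbm.

Am7 Fm7 Am E7 G7 Gbm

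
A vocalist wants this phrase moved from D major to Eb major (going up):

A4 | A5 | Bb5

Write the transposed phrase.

D major to Eb major up is a minor second, so every note moves up by that interval.
A4 gives Bb4
A5 gives Bb5
Bb5 gives Cb6

Bb4 Bb5 Cb6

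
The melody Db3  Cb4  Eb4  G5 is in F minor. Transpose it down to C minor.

Ab2 Gb3 Bb3 D5

From F down to C is a perfect fourth; apply that to each pitch.
Db3 becomes Ab2
Cb4 becomes Gb3
Eb4 becomes Bb3
G5 becomes D5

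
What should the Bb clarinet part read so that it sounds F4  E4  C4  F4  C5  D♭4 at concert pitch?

Written C4 sounds as Bb3 on the Bb clarinet, so concert pitches are written a major second up.
F4 -> G4
E4 -> F#4
C4 -> D4
F4 -> G4
C5 -> D5
Db4 -> Eb4

G4 F#4 D4 G4 D5 Eb4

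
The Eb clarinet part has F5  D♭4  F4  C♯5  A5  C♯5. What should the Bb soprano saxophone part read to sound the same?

First find concert pitch: the Eb clarinet sounds a minor third above written, so F5 D♭4 F4 C♯5 A5 C♯5 sounds Ab5 Fb4 Ab4 E5 C6 E5.
Then write for Bb soprano saxophone: it sounds a major second below written, so the part must be a major second above concert.
Ab5 → Bb5
Fb4 → Gb4
Ab4 → Bb4
E5 → F#5
C6 → D6
E5 → F#5

Bb5 Gb4 Bb4 F#5 D6 F#5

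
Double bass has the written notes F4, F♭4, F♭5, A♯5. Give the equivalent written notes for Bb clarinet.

First find concert pitch: the double bass sounds a perfect octave below written, so F4 F♭4 F♭5 A♯5 sounds F3 Fb3 Fb4 A#4.
Then write for Bb clarinet: it sounds a major second below written, so the part must be a major second above concert.
F3 → G3
Fb3 → Gb3
Fb4 → Gb4
A#4 → B#4

G3 Gb3 Gb4 B#4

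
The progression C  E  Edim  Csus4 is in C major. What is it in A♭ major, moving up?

C major up to A♭ major is a minor sixth; each chord root moves by that interval while the quality stays the same.
C: root C up a minor sixth → Ab, giving Ab.
E: root E up a minor sixth → C, giving C.
Edim: root E up a minor sixth → C, giving Cdim.
Csus4: root C up a minor sixth → Ab, giving Absus4.

Ab C Cdim Absus4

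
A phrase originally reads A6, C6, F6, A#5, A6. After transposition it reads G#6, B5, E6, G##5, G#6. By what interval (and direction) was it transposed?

From A6 to G#6 is 2 letter names — a second of some quality.
G#6 to A6 is 1 semitone, which makes it a minor second; the second version is lower, so the direction is down.
Checking another pair — A6 → G#6 — gives the same interval.

down a minor second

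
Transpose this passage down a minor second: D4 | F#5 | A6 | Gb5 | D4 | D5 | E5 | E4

C#4 E#5 G#6 F5 C#4 C#5 D#5 D#4

D4 → C#4
F#5 → E#5
A6 → G#6
Gb5 → F5
D4 → C#4
D5 → C#5
E5 → D#5
E4 → D#4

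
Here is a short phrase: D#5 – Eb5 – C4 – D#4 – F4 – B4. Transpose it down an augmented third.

D#5 becomes Bb4
Eb5 becomes Cbb5
C4 becomes Abb3
D#4 becomes Bb3
F4 becomes Dbb4
B4 becomes Gb4

Bb4 Cbb5 Abb3 Bb3 Dbb4 Gb4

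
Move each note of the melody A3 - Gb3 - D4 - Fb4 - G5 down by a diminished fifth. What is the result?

D#3 C3 G#3 Bb3 C#5

A3 gives D#3
Gb3 gives C3
D4 gives G#3
Fb4 gives Bb3
G5 gives C#5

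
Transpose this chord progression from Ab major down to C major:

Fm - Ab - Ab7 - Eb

Ab major down to C major is a minor sixth; each chord root moves by that interval while the quality stays the same.
Fm: root F down a minor sixth → A, giving Am.
Ab: root Ab down a minor sixth → C, giving C.
Ab7: root Ab down a minor sixth → C, giving C7.
Eb: root Eb down a minor sixth → G, giving G.

Am C C7 G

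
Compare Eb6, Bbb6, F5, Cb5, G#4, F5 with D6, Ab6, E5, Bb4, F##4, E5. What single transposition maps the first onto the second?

Take the first pair: Eb6 → D6. E to D spans 2 letter names, so the interval is some kind of second.
D6 to Eb6 is 1 semitone, which makes it a minor second; the second version is lower, so the direction is down.
Checking another pair — F5 → E5 — gives the same interval.

down a minor second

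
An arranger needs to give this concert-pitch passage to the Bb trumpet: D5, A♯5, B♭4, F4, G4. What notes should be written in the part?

Written C4 sounds as Bb3 on the Bb trumpet, so concert pitches are written a major second up.
D5 to E5
A#5 to B#5
Bb4 to C5
F4 to G4
G4 to A4

E5 B#5 C5 G4 A4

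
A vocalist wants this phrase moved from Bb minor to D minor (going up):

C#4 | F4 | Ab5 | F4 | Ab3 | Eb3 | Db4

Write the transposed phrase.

From Bb up to D is a major third; apply that to each pitch.
C#4 → E#4
F4 → A4
Ab5 → C6
F4 → A4
Ab3 → C4
Eb3 → G3
Db4 → F4

E#4 A4 C6 A4 C4 G3 F4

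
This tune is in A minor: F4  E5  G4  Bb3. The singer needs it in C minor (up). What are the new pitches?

From A up to C is a minor third; apply that to each pitch.
F4 -> Ab4
E5 -> G5
G4 -> Bb4
Bb3 -> Db4

Ab4 G5 Bb4 Db4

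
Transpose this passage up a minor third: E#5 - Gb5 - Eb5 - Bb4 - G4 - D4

E#5 up a minor third is G#5.
Gb5: a third up reaches B, and 3 semitones makes it Bbb5.
Eb5: a third up reaches G, and 3 semitones makes it Gb5.
Bb4 up a minor third is Db5.
A minor third up from G4 gives Bb4.
A minor third up from D4 gives F4.

G#5 Bbb5 Gb5 Db5 Bb4 F4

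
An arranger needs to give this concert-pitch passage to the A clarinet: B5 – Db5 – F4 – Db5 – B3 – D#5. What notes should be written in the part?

Written C4 sounds as A3 on the A clarinet, so concert pitches are written a minor third up.
B5 gives D6
Db5 gives Fb5
F4 gives Ab4
Db5 gives Fb5
B3 gives D4
D#5 gives F#5

D6 Fb5 Ab4 Fb5 D4 F#5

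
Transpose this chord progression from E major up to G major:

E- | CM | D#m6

G- EbM F#m6

E major up to G major is a minor third; each chord root moves by that interval while the quality stays the same.
E-: root E up a minor third → G, giving G-.
CM: root C up a minor third → Eb, giving EbM.
D#m6: root D# up a minor third → F#, giving F#m6.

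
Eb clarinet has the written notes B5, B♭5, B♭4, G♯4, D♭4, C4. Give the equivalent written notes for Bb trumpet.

E6 Eb6 Eb5 C#5 Gb4 F4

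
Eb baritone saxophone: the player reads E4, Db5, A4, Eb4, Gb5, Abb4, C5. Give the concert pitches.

Written C4 on the Eb baritone saxophone sounds as Eb2, a major thirteenth lower; apply that shift to every note.
E4 becomes G2
Db5 becomes Fb3
A4 becomes C3
Eb4 becomes Gb2
Gb5 becomes Bbb3
Abb4 becomes Cbb3
C5 becomes Eb3

G2 Fb3 C3 Gb2 Bbb3 Cbb3 Eb3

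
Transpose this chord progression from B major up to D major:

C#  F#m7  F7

E Am7 Ab7

B major up to D major is a minor third; each chord root moves by that interval while the quality stays the same.
C#: root C# up a minor third → E, giving E.
F#m7: root F# up a minor third → A, giving Am7.
F7: root F up a minor third → Ab, giving Ab7.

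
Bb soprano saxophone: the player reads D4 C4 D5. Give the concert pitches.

The Bb soprano saxophone sounds a major second below written, so transpose each written note down a major second.
D4 to C4
C4 to Bb3
D5 to C5

C4 Bb3 C5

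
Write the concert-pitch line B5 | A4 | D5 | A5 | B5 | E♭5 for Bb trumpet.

The Bb trumpet sounds a major second below written, so the written part must be a major second above concert — transpose each note up.
B5 becomes C#6
A4 becomes B4
D5 becomes E5
A5 becomes B5
B5 becomes C#6
Eb5 becomes F5

C#6 B4 E5 B5 C#6 F5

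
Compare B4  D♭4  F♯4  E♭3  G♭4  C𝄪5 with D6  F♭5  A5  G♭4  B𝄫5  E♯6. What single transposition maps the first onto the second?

up a minor tenth

From B4 to D6 is 10 letter names — a tenth of some quality.
B4 to D6 is 15 semitones, which makes it a minor tenth; the second version is higher, so the direction is up.
Checking another pair — C##5 → E#6 — gives the same interval.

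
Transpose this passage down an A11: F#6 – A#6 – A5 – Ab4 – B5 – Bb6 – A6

C5 E5 Eb4 Ebb3 F4 Fb5 Eb5

F#6 down an augmented eleventh is C5.
An augmented eleventh down from A#6 gives E5.
A5 down an augmented eleventh is Eb4.
Ab4: an eleventh down reaches E, and 18 semitones makes it Ebb3.
B5: an eleventh down reaches F, and 18 semitones makes it F4.
Bb6 down an augmented eleventh is Fb5.
A6 down an augmented eleventh is Eb5.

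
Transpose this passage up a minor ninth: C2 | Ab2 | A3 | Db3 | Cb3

Db3 Bbb3 Bb4 Ebb4 Dbb4

C2 becomes Db3
Ab2 becomes Bbb3
A3 becomes Bb4
Db3 becomes Ebb4
Cb3 becomes Dbb4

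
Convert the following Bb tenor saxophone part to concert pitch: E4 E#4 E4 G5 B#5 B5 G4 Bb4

Written C4 on the Bb tenor saxophone sounds as Bb2, a major ninth lower; apply that shift to every note.
E4 → D3
E#4 → D#3
E4 → D3
G5 → F4
B#5 → A#4
B5 → A4
G4 → F3
Bb4 → Ab3

D3 D#3 D3 F4 A#4 A4 F3 Ab3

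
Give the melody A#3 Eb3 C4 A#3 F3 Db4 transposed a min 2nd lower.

A minor second down from A#3 gives G##3.
Eb3 down a minor second is D3.
A minor second down from C4 gives B3.
A minor second down from A#3 gives G##3.
F3 down a minor second is E3.
A minor second down from Db4 gives C4.

G##3 D3 B3 G##3 E3 C4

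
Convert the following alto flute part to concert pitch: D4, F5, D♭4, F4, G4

A3 C5 Ab3 C4 D4

The alto flute sounds a perfect fourth below written, so transpose each written note down a perfect fourth.
D4 to A3
F5 to C5
Db4 to Ab3
F4 to C4
G4 to D4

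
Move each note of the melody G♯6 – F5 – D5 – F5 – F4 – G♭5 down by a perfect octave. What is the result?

G#5 F4 D4 F4 F3 Gb4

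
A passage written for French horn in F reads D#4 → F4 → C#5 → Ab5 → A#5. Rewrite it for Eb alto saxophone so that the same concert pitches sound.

E#4 G4 D#5 Bb5 B#5

First find concert pitch: the French horn in F sounds a perfect fifth below written, so D#4 F4 C#5 Ab5 A#5 sounds G#3 Bb3 F#4 Db5 D#5.
Then write for Eb alto saxophone: it sounds a major sixth below written, so the part must be a major sixth above concert.
G#3 → E#4
Bb3 → G4
F#4 → D#5
Db5 → Bb5
D#5 → B#5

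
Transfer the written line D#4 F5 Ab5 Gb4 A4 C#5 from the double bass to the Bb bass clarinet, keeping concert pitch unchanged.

E#4 G5 Bb5 Ab4 B4 D#5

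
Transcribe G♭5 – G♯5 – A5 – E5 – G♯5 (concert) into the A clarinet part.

Bbb5 B5 C6 G5 B5

The A clarinet sounds a minor third below written, so the written part must be a minor third above concert — transpose each note up.
Gb5 to Bbb5
G#5 to B5
A5 to C6
E5 to G5
G#5 to B5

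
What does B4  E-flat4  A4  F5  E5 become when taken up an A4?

B4 up an augmented fourth is E#5.
An augmented fourth up from Eb4 gives A4.
An augmented fourth up from A4 gives D#5.
F5 up an augmented fourth is B5.
E5 up an augmented fourth is A#5.

E#5 A4 D#5 B5 A#5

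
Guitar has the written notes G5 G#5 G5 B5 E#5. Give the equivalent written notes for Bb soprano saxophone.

First find concert pitch: the guitar sounds a perfect octave below written, so G5 G#5 G5 B5 E#5 sounds G4 G#4 G4 B4 E#4.
Then write for Bb soprano saxophone: it sounds a major second below written, so the part must be a major second above concert.
G4 → A4
G#4 → A#4
G4 → A4
B4 → C#5
E#4 → F##4

A4 A#4 A4 C#5 F##4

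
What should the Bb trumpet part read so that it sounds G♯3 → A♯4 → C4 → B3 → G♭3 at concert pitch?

A#3 B#4 D4 C#4 Ab3

The Bb trumpet sounds a major second below written, so the written part must be a major second above concert — transpose each note up.
G#3 -> A#3
A#4 -> B#4
C4 -> D4
B3 -> C#4
Gb3 -> Ab3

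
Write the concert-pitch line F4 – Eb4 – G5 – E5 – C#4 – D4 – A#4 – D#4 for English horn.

C5 Bb4 D6 B5 G#4 A4 E#5 A#4

Written C4 sounds as F3 on the English horn, so concert pitches are written a perfect fifth up.
F4 -> C5
Eb4 -> Bb4
G5 -> D6
E5 -> B5
C#4 -> G#4
D4 -> A4
A#4 -> E#5
D#4 -> A#4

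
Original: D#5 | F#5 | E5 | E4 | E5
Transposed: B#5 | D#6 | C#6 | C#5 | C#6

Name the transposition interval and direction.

Take the first pair: D#5 → B#5. D to B spans 6 letter names, so the interval is some kind of sixth.
D#5 to B#5 is 9 semitones, which makes it a major sixth; the second version is higher, so the direction is up.
Checking another pair — E5 → C#6 — gives the same interval.

up a major sixth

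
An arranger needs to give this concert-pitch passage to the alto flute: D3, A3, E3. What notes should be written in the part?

Written C4 sounds as G3 on the alto flute, so concert pitches are written a perfect fourth up.
D3 → G3
A3 → D4
E3 → A3

G3 D4 A3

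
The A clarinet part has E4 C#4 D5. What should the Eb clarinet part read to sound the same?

A#3 F##3 G#4

First find concert pitch: the A clarinet sounds a minor third below written, so E4 C#4 D5 sounds C#4 A#3 B4.
Then write for Eb clarinet: it sounds a minor third above written, so the part must be a minor third below concert.
C#4 → A#3
A#3 → F##3
B4 → G#4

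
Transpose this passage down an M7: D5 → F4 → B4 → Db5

Eb4 Gb3 C4 Ebb4

A major seventh down from D5 gives Eb4.
A major seventh down from F4 gives Gb3.
B4: a seventh down reaches C, and 11 semitones makes it C4.
Db5: a seventh down reaches E, and 11 semitones makes it Ebb4.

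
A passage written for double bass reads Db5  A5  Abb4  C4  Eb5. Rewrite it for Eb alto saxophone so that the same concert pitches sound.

Bb4 F#5 Fb4 A3 C5

First find concert pitch: the double bass sounds a perfect octave below written, so Db5 A5 Abb4 C4 Eb5 sounds Db4 A4 Abb3 C3 Eb4.
Then write for Eb alto saxophone: it sounds a major sixth below written, so the part must be a major sixth above concert.
Db4 → Bb4
A4 → F#5
Abb3 → Fb4
C3 → A3
Eb4 → C5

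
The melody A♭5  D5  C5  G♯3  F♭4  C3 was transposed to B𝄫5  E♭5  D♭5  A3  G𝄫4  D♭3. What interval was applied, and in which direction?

From Ab5 to Bbb5 is 2 letter names — a second of some quality.
Ab5 to Bbb5 is 1 semitone, which makes it a minor second; the second version is higher, so the direction is up.
Checking another pair — C3 → Db3 — gives the same interval.

up a minor second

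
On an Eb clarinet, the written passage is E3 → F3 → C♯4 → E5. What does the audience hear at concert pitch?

Written C4 on the Eb clarinet sounds as Eb4, a minor third higher; apply that shift to every note.
E3 gives G3
F3 gives Ab3
C#4 gives E4
E5 gives G5

G3 Ab3 E4 G5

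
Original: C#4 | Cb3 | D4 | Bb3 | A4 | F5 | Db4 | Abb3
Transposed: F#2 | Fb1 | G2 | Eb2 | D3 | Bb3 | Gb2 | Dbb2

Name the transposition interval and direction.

From C#4 to F#2 is 12 letter names — a twelfth of some quality.
F#2 to C#4 is 19 semitones, which makes it a perfect twelfth; the second version is lower, so the direction is down.
Checking another pair — Abb3 → Dbb2 — gives the same interval.

down a perfect twelfth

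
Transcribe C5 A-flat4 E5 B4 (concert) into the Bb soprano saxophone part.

The Bb soprano saxophone sounds a major second below written, so the written part must be a major second above concert — transpose each note up.
C5 to D5
Ab4 to Bb4
E5 to F#5
B4 to C#5

D5 Bb4 F#5 C#5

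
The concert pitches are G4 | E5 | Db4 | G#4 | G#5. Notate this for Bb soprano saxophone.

The Bb soprano saxophone sounds a major second below written, so the written part must be a major second above concert — transpose each note up.
G4 becomes A4
E5 becomes F#5
Db4 becomes Eb4
G#4 becomes A#4
G#5 becomes A#5

A4 F#5 Eb4 A#4 A#5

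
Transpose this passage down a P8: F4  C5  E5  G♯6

F3 C4 E4 G#5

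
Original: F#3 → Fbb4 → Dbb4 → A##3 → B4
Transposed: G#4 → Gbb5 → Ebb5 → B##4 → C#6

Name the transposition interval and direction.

Take the first pair: F#3 → G#4. F to G spans 9 letter names, so the interval is some kind of ninth.
F#3 to G#4 is 14 semitones, which makes it a major ninth; the second version is higher, so the direction is up.
Checking another pair — B4 → C#6 — gives the same interval.

up a major ninth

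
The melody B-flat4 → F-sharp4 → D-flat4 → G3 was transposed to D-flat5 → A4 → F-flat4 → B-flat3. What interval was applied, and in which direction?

up a minor third

Take the first pair: Bb4 → Db5. B to D spans 3 letter names, so the interval is some kind of third.
Bb4 to Db5 is 3 semitones, which makes it a minor third; the second version is higher, so the direction is up.
Checking another pair — G3 → Bb3 — gives the same interval.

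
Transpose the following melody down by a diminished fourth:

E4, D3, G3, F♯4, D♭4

B#3 A#2 D#3 C##4 A3

A diminished fourth down from E4 gives B#3.
D3 down a diminished fourth is A#2.
G3: a fourth down reaches D, and 4 semitones makes it D#3.
A diminished fourth down from F#4 gives C##4.
Db4 down a diminished fourth is A3.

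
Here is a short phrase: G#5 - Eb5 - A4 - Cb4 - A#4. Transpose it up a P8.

G#6 Eb6 A5 Cb5 A#5

G#5 -> G#6
Eb5 -> Eb6
A4 -> A5
Cb4 -> Cb5
A#4 -> A#5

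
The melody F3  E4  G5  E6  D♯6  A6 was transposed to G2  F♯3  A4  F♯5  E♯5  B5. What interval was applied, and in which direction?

From F3 to G2 is 7 letter names — a seventh of some quality.
G2 to F3 is 10 semitones, which makes it a minor seventh; the second version is lower, so the direction is down.
Checking another pair — A6 → B5 — gives the same interval.

down a minor seventh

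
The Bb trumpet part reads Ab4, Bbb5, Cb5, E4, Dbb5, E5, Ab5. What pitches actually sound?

Gb4 Abb5 Bbb4 D4 Cbb5 D5 Gb5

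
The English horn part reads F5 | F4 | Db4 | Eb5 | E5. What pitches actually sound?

Written C4 on the English horn sounds as F3, a perfect fifth lower; apply that shift to every note.
F5 becomes Bb4
F4 becomes Bb3
Db4 becomes Gb3
Eb5 becomes Ab4
E5 becomes A4

Bb4 Bb3 Gb3 Ab4 A4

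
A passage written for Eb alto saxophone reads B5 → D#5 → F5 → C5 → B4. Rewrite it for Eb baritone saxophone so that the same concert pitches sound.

B6 D#6 F6 C6 B5

First find concert pitch: the Eb alto saxophone sounds a major sixth below written, so B5 D#5 F5 C5 B4 sounds D5 F#4 Ab4 Eb4 D4.
Then write for Eb baritone saxophone: it sounds a major thirteenth below written, so the part must be a major thirteenth above concert.
D5 → B6
F#4 → D#6
Ab4 → F6
Eb4 → C6
D4 → B5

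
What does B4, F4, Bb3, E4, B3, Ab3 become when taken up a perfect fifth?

B4 -> F#5
F4 -> C5
Bb3 -> F4
E4 -> B4
B3 -> F#4
Ab3 -> Eb4

F#5 C5 F4 B4 F#4 Eb4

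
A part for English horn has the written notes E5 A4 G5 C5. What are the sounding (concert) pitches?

A4 D4 C5 F4

The English horn sounds a perfect fifth below written, so transpose each written note down a perfect fifth.
E5 -> A4
A4 -> D4
G5 -> C5
C5 -> F4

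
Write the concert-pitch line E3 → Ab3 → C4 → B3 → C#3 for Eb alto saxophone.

C#4 F4 A4 G#4 A#3

The Eb alto saxophone sounds a major sixth below written, so the written part must be a major sixth above concert — transpose each note up.
E3 -> C#4
Ab3 -> F4
C4 -> A4
B3 -> G#4
C#3 -> A#3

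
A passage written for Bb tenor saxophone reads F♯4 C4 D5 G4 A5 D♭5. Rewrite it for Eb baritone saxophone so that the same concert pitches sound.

First find concert pitch: the Bb tenor saxophone sounds a major ninth below written, so F♯4 C4 D5 G4 A5 D♭5 sounds E3 Bb2 C4 F3 G4 Cb4.
Then write for Eb baritone saxophone: it sounds a major thirteenth below written, so the part must be a major thirteenth above concert.
E3 → C#5
Bb2 → G4
C4 → A5
F3 → D5
G4 → E6
Cb4 → Ab5

C#5 G4 A5 D5 E6 Ab5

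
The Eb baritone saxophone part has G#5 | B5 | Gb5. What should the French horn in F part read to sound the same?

F#4 A4 Fb4

First find concert pitch: the Eb baritone saxophone sounds a major thirteenth below written, so G#5 B5 Gb5 sounds B3 D4 Bbb3.
Then write for French horn in F: it sounds a perfect fifth below written, so the part must be a perfect fifth above concert.
B3 → F#4
D4 → A4
Bbb3 → Fb4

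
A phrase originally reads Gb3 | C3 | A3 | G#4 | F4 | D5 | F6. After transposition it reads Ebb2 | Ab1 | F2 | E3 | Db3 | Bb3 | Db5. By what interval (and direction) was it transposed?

down a major tenth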